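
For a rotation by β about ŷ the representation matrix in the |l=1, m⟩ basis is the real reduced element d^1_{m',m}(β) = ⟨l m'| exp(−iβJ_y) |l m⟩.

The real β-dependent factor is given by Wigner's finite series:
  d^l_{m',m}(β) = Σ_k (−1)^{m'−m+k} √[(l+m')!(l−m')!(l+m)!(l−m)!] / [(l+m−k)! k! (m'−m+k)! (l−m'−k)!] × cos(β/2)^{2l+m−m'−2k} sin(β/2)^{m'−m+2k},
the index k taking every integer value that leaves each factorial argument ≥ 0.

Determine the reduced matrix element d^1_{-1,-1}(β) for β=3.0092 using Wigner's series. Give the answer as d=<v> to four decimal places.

d^1_{-1,-1}(β=3.0092) via Wigner's sum:
Half-angle: c=0.066148, s=0.997810. N=√(1·2·1·2)=2.000000
The bounds max(0,m−m')=0 and min(l+m,l−m')=0 give 1 term
  k=0: (−1)^0·2.0000/(2)·0.0661^2·0.9978^0 = +0.004376
d^1_{-1,-1}(3.0092) = +0.004376

d=0.0044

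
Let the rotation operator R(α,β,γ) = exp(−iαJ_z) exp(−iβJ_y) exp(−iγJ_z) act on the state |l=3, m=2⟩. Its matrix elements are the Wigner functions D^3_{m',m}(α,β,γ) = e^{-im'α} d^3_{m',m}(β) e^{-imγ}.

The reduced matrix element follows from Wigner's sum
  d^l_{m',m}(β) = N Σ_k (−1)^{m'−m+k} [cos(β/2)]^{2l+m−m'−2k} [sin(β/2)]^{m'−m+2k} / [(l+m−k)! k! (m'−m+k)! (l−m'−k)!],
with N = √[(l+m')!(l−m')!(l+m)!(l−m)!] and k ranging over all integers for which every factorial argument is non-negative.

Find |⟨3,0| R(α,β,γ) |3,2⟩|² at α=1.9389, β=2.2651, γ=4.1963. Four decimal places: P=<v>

Split into d^3_{0,2}(β=2.2651) × two z-phases.
c=cos(2.2651/2)=0.424352, s=sin(2.2651/2)=0.905497; N=√[6·6·120·1]=65.726707
The bounds max(0,m−m')=2 and min(l+m,l−m')=3 give 2 terms
  k=2: (−1)^0·65.7267/(12)·0.4244^4·0.9055^2 = +0.145627
  k=3: (−1)^1·65.7267/(12)·0.4244^2·0.9055^4 = -0.663074
d^3_{0,2}(2.2651) = +0.145627 -0.663074 = -0.517447
|D^3_{0,2}|² = |d^3_{0,2}(β)|² = (-0.517447)² = 0.267752 (the z-rotation phases have unit modulus)

P=0.2678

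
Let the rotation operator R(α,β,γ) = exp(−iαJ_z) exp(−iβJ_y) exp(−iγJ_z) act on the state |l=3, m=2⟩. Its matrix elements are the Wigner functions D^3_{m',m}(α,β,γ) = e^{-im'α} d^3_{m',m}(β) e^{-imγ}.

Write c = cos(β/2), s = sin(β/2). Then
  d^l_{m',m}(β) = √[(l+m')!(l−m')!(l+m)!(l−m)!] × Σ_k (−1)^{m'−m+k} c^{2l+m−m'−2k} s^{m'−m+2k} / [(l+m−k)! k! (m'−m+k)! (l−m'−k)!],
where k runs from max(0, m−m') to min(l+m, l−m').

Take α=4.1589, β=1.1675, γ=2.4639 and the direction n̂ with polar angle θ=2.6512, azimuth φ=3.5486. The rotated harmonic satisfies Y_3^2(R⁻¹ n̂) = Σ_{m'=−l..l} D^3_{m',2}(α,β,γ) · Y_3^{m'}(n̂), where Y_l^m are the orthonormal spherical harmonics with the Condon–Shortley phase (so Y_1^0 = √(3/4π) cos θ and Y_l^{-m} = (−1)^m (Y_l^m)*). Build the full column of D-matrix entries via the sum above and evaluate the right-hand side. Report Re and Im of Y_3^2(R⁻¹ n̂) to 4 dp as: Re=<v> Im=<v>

Re=0.0062 Im=0.0065

Need the full column D^3_{m',2} for m'=−3..3 at α=4.1589, β=1.1675, γ=2.4639.
cos(β/2)=0.834402, sin(β/2)=0.551157
d^3_{-3,2}: single k=5 term ⇒ +0.103951;  D = +0.031224+0.099150i
d^3_{-2,2}: k∈[4..5] ⇒ +0.321234 -0.028032 = +0.293202;  D = -0.284202-0.072087i
d^3_{-1,2}: k∈[3..4] ⇒ +0.615150 -0.134200 = +0.480950;  D = +0.345648-0.334427i
d^3_{0,2}: k∈[2..3] ⇒ +0.806514 -0.351894 = +0.454620;  D = +0.097174+0.444113i
d^3_{1,2}: k∈[1..2] ⇒ +0.704938 -0.615150 = +0.089788;  D = -0.084706-0.029780i
d^3_{2,2}: k∈[0..1] ⇒ +0.337482 -0.736243 = -0.398760;  D = -0.310258+0.250499i
d^3_{3,2}: single k=0 term ⇒ -0.546043;  D = -0.068479-0.541732i
Y_3^{m'}(θ=2.6512,φ=3.5486) and Σ D·Y over m':
  (+0.0312+0.0992i)·(-0.0149+0.0409i)  (-0.2842-0.0721i)·(-0.1373+0.1454i)  (+0.3456-0.3344i)·(-0.4041+0.1742i)  (+0.0972+0.4441i)·(-0.2933+0.0000i)  (-0.0847-0.0298i)·(+0.4041+0.1742i)  (-0.3103+0.2505i)·(-0.1373-0.1454i)  (-0.0685-0.5417i)·(+0.0149+0.0409i)
Y_3^2(R⁻¹ n̂) = +0.006199+0.006495i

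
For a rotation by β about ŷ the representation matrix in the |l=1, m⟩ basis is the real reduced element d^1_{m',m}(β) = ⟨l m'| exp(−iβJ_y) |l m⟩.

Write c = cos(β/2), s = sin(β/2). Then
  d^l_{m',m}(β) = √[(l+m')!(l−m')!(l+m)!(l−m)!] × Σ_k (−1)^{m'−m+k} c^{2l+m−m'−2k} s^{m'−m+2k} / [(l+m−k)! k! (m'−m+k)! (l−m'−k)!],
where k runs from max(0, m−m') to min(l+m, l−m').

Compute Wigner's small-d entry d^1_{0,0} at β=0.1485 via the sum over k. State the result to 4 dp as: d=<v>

d=0.9890

d^1_{0,0}(β=0.1485) via Wigner's sum:
Half-angle: c=0.997245, s=0.074182. N=√(1·1·1·1)=1.000000
Admissible k: 0..1 (factorial args all ≥0)
  k=0: (−1)^0·1.0000/(1)·0.9972^2·0.0742^0 = +0.994497
  k=1: (−1)^1·1.0000/(1)·0.9972^0·0.0742^2 = -0.005503
d^1_{0,0}(0.1485) = +0.994497 -0.005503 = +0.988994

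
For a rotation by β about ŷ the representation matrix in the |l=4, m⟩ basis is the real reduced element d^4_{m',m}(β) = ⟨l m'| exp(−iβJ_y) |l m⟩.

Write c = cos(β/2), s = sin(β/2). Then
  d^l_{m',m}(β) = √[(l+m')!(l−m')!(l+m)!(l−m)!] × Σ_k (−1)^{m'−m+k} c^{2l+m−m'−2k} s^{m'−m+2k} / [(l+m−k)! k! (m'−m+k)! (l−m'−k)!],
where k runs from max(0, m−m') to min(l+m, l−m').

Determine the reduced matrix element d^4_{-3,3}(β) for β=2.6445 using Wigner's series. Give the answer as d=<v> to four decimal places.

d=-0.4278

d^4_{-3,3}(β=2.6445) via Wigner's sum:
With c≡cos(β/2)=0.245995 and s≡sin(β/2)=0.969271, N=[1·5040·5040·1]^{1/2}=5040.000000
Admissible k: 6..7 (factorial args all ≥0)
  k=6: (−1)^0·5040.0000/(720)·0.2460^2·0.9693^6 = +0.351255
  k=7: (−1)^1·5040.0000/(5040)·0.2460^0·0.9693^8 = -0.779044
d^4_{-3,3}(2.6445) = +0.351255 -0.779044 = -0.427789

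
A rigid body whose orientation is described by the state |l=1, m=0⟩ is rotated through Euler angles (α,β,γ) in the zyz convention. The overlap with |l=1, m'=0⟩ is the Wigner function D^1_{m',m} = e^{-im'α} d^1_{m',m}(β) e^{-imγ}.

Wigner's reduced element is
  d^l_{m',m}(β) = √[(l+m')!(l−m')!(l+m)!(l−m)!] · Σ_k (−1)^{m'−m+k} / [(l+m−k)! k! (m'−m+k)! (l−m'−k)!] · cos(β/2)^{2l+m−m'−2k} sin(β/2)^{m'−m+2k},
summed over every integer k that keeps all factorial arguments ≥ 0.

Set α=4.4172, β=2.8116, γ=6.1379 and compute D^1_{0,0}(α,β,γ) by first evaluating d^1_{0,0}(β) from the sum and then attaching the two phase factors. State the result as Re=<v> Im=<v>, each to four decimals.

Split into d^1_{0,0}(β=2.8116) × two z-phases.
c=cos(2.8116/2)=0.164249, s=sin(2.8116/2)=0.986419; N=√[1·1·1·1]=1.000000
The bounds max(0,m−m')=0 and min(l+m,l−m')=1 give 2 terms
  k=0: (−1)^0·1.0000/(1)·0.1642^2·0.9864^0 = +0.026978
  k=1: (−1)^1·1.0000/(1)·0.1642^0·0.9864^2 = -0.973022
d^1_{0,0}(2.8116) = +0.026978 -0.973022 = -0.946045
Attach z-rotation phases: D = e^{-i(0)(4.4172)}·(-0.946045)·e^{-i(0)(6.1379)} = -0.946045+0.000000i

Re=-0.9460 Im=0.0000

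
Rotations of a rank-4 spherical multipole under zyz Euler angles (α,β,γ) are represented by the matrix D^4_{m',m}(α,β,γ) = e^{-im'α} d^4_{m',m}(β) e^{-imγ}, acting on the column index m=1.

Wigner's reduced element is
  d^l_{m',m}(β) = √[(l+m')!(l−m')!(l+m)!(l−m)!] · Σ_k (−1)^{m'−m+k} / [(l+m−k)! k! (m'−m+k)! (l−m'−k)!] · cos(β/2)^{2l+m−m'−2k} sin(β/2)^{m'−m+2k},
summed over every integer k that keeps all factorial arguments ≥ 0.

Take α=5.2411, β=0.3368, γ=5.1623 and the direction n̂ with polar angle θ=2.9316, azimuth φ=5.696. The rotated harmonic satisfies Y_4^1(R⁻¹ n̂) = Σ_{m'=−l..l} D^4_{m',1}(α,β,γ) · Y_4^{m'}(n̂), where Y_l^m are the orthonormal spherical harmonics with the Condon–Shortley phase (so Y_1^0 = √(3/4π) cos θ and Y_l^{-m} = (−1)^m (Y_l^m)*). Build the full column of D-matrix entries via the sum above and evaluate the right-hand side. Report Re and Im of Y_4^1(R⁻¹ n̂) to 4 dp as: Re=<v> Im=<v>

Re=0.1205 Im=0.4376

Need the full column D^4_{m',1} for m'=−4..4 at α=5.2411, β=0.3368, γ=5.1623.
cos(β/2)=0.985854, sin(β/2)=0.167605
d^4_{-4,1}: single k=5 term ⇒ +0.000948;  D = -0.000944-0.000089i
d^4_{-3,1}: k∈[4..5] ⇒ +0.009861 -0.000171 = +0.009690;  D = -0.004080-0.008789i
d^4_{-2,1}: k∈[3..5] ⇒ +0.062007 -0.002688 +0.000016 = +0.059334;  D = +0.033870-0.048718i
d^4_{-1,1}: k∈[2..5] ⇒ +0.257900 -0.022363 +0.000323 -0.000001 = +0.235860;  D = +0.235128+0.018567i
d^4_{0,1}: k∈[1..4] ⇒ +0.678409 -0.117650 +0.003400 -0.000016 = +0.564143;  D = +0.245337+0.508002i
d^4_{1,1}: k∈[0..3] ⇒ +0.892281 -0.386850 +0.022363 -0.000215 = +0.527578;  D = -0.294476+0.437747i
d^4_{2,1}: k∈[0..2] ⇒ -0.643595 +0.093011 -0.001792 = -0.552377;  D = +0.551265+0.035032i
d^4_{3,1}: k∈[0..1] ⇒ +0.204702 -0.009861 = +0.194841;  D = -0.087414-0.174131i
d^4_{4,1}: single k=0 term ⇒ -0.032811;  D = -0.017894+0.027502i
Y_4^{m'}(θ=2.9316,φ=5.696) and Σ D·Y over m':
  (-0.0009-0.0001i)·(-0.0006+0.0006i)  (-0.0041-0.0088i)·(+0.0021-0.0109i)  (+0.0339-0.0487i)·(+0.0320+0.0764i)  (+0.2351+0.0186i)·(-0.2968-0.1975i)  (+0.2453+0.5080i)·(+0.6694+0.0000i)  (-0.2945+0.4377i)·(+0.2968-0.1975i)  (+0.5513+0.0350i)·(+0.0320-0.0764i)  (-0.0874-0.1741i)·(-0.0021-0.0109i)  (-0.0179+0.0275i)·(-0.0006-0.0006i)
Y_4^1(R⁻¹ n̂) = +0.120497+0.437562i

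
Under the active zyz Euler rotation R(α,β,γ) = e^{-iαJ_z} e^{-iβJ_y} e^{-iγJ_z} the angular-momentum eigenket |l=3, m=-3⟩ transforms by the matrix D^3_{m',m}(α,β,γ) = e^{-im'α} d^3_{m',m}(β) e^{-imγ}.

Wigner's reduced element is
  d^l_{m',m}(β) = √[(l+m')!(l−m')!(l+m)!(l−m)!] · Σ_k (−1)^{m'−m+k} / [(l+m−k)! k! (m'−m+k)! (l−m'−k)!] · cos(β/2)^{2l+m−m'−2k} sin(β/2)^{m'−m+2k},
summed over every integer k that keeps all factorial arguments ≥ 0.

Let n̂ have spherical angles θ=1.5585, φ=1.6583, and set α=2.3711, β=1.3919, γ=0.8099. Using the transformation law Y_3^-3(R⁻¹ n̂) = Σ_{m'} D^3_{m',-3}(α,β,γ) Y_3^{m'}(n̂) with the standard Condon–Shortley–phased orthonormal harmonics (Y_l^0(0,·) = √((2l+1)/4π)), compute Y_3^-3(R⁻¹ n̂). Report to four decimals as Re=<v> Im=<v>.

Need the full column D^3_{m',-3} for m'=−3..3 at α=2.3711, β=1.3919, γ=0.8099.
cos(β/2)=0.767445, sin(β/2)=0.641115
d^3_{-3,-3}: single k=0 term ⇒ +0.204307;  D = -0.202881-0.024097i
d^3_{-2,-3}: single k=0 term ⇒ -0.418069;  D = -0.263555-0.324531i
d^3_{-1,-3}: single k=0 term ⇒ +0.552213;  D = +0.048758-0.550056i
d^3_{0,-3}: single k=0 term ⇒ -0.532677;  D = +0.403304-0.347981i
d^3_{1,-3}: single k=0 term ⇒ +0.385375;  D = +0.384713+0.022570i
d^3_{2,-3}: single k=0 term ⇒ -0.203611;  D = +0.137549+0.150126i
d^3_{3,-3}: single k=0 term ⇒ +0.069441;  D = -0.001999+0.069412i
Y_3^{m'}(θ=1.5585,φ=1.6583) and Σ D·Y over m':
  (-0.2029-0.0241i)·(+0.1082+0.4028i)  (-0.2636-0.3245i)·(-0.0124+0.0022i)  (+0.0488-0.5501i)·(+0.0282+0.3217i)  (+0.4033-0.3480i)·(-0.0138+0.0000i)  (+0.3847+0.0226i)·(-0.0282+0.3217i)  (+0.1375+0.1501i)·(-0.0124-0.0022i)  (-0.0020+0.0694i)·(-0.1082+0.4028i)
Y_3^-3(R⁻¹ n̂) = +0.117246+0.036691i

Re=0.1172 Im=0.0367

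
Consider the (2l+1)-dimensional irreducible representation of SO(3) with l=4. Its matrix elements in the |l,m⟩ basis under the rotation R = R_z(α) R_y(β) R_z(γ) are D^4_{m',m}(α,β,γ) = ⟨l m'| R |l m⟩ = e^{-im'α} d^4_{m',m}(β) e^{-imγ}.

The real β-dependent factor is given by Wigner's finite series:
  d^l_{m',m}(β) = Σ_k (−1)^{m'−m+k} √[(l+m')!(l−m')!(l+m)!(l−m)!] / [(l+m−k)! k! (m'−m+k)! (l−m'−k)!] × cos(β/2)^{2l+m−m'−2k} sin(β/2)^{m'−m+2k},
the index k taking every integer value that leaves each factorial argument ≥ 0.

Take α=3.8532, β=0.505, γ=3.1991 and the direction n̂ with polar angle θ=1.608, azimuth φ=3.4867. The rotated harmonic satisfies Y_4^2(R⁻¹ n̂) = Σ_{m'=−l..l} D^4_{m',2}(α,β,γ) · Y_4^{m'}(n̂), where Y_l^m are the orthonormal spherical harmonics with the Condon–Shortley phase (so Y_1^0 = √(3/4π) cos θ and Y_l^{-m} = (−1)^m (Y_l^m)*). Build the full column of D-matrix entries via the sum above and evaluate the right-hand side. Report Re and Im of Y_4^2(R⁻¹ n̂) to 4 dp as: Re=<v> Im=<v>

Need the full column D^4_{m',2} for m'=−4..4 at α=3.8532, β=0.505, γ=3.1991.
cos(β/2)=0.968291, sin(β/2)=0.249825
d^4_{-4,2}: single k=6 term ⇒ +0.001206;  D = -0.001106+0.000481i
d^4_{-3,2}: k∈[5..6] ⇒ +0.009917 -0.000220 = +0.009697;  D = +0.004209-0.008736i
d^4_{-2,2}: k∈[4..6] ⇒ +0.051364 -0.002735 +0.000015 = +0.048644;  D = +0.012627+0.046977i
d^4_{-1,2}: k∈[3..5] ⇒ +0.187696 -0.018742 +0.000250 = +0.169204;  D = -0.139974-0.095063i
d^4_{0,2}: k∈[2..4] ⇒ +0.488011 -0.086628 +0.002162 = +0.403545;  D = +0.400879-0.046311i
d^4_{1,2}: k∈[1..3] ⇒ +0.845890 -0.281544 +0.012494 = +0.576841;  D = -0.390732+0.424351i
d^4_{2,2}: k∈[0..2] ⇒ +0.772764 -0.617291 +0.051364 = +0.206837;  D = +0.006735-0.206728i
d^4_{3,2}: k∈[0..1] ⇒ -0.746005 +0.148979 = -0.597026;  D = -0.374960-0.464591i
d^4_{4,2}: single k=0 term ⇒ +0.272200;  D = -0.267795-0.048772i
Y_4^{m'}(θ=1.608,φ=3.4867) and Σ D·Y over m':
  (-0.0011+0.0005i)·(+0.0835-0.4333i)  (+0.0042-0.0087i)·(+0.0237-0.0400i)  (+0.0126+0.0470i)·(-0.2551+0.2106i)  (-0.1400-0.0951i)·(-0.0495+0.0178i)  (+0.4009-0.0463i)·(+0.3130+0.0000i)  (-0.3907+0.4244i)·(+0.0495+0.0178i)  (+0.0067-0.2067i)·(-0.2551-0.2106i)  (-0.3750-0.4646i)·(-0.0237-0.0400i)  (-0.2678-0.0488i)·(+0.0835+0.4333i)
Y_4^2(R⁻¹ n̂) = +0.037784-0.050217i

Re=0.0378 Im=-0.0502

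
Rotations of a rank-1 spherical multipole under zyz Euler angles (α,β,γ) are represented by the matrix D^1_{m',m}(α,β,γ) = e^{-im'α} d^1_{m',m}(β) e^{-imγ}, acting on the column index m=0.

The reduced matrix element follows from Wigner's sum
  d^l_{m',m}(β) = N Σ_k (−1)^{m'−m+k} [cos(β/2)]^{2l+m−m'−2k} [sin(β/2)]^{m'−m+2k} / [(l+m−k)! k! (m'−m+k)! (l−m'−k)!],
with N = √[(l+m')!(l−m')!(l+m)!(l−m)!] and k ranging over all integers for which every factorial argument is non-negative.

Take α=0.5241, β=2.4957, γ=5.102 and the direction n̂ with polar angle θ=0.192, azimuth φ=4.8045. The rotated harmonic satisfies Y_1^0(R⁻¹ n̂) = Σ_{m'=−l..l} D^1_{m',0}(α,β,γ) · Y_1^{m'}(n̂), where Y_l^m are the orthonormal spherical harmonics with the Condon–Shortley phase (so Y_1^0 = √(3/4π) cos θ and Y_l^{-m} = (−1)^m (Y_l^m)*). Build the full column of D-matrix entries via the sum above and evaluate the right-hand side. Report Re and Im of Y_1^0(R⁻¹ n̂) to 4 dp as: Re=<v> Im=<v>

Re=-0.4065 Im=0.0000

Need the full column D^1_{m',0} for m'=−1..1 at α=0.5241, β=2.4957, γ=5.102.
cos(β/2)=0.317362, sin(β/2)=0.948304
d^1_{-1,0}: single k=1 term ⇒ +0.425616;  D = +0.368487+0.212993i
d^1_{0,0}: k∈[0..1] ⇒ +0.100719 -0.899281 = -0.798563;  D = -0.798563+0.000000i
d^1_{1,0}: single k=0 term ⇒ -0.425616;  D = -0.368487+0.212993i
Y_1^{m'}(θ=0.192,φ=4.8045) and Σ D·Y over m':
  (+0.3685+0.2130i)·(+0.0061+0.0656i)  (-0.7986+0.0000i)·(+0.4796+0.0000i)  (-0.3685+0.2130i)·(-0.0061+0.0656i)
Y_1^0(R⁻¹ n̂) = -0.406506+0.000000i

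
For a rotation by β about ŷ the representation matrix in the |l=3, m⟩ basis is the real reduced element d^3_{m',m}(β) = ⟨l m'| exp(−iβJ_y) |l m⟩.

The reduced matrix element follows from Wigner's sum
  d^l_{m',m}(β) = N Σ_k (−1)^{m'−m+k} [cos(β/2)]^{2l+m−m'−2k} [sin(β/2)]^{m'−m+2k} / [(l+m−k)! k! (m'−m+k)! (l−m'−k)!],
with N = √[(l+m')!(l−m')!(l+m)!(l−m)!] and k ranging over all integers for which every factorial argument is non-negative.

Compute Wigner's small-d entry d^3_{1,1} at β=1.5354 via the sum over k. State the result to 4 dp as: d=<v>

d=-0.1728

d^3_{1,1}(β=1.5354) via Wigner's sum:
c=cos(1.5354/2)=0.719510, s=sin(1.5354/2)=0.694482; N=√[24·2·24·2]=48.000000
k∈{0,1,2} keeps every argument non-negative
  k=0: (−1)^0·48.0000/(48)·0.7195^6·0.6945^0 = +0.138746
  k=1: (−1)^1·48.0000/(6)·0.7195^4·0.6945^2 = -1.034092
  k=2: (−1)^2·48.0000/(8)·0.7195^2·0.6945^4 = +0.722552
d^3_{1,1}(1.5354) = +0.138746 -1.034092 +0.722552 = -0.172794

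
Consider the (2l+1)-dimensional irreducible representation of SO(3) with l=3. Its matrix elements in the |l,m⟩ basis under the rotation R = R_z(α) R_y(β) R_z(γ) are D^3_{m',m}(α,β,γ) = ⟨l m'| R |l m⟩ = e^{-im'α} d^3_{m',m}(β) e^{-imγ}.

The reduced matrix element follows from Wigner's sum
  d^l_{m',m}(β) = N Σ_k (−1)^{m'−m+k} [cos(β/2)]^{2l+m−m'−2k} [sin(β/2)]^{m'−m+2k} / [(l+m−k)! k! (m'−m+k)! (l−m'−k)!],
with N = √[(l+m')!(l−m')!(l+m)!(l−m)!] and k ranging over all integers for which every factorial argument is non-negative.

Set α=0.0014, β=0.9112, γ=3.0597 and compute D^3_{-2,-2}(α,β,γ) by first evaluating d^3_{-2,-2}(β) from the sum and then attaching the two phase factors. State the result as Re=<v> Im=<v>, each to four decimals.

D^3_{-2,-2}(0.0014,0.9112,3.0597) = e^{-i·-2·0.0014}·d^3_{-2,-2}(0.9112)·e^{-i·-2·3.0597}. Compute d first:
c=cos(0.9112/2)=0.897997, s=sin(0.9112/2)=0.440001; N=√[1·120·1·120]=120.000000
The bounds max(0,m−m')=0 and min(l+m,l−m')=1 give 2 terms
  k=0: (−1)^0·120.0000/(120)·0.8980^6·0.4400^0 = +0.524385
  k=1: (−1)^1·120.0000/(24)·0.8980^4·0.4400^2 = -0.629474
d^3_{-2,-2}(0.9112) = +0.524385 -0.629474 = -0.105089
Attach z-rotation phases: D = e^{-i(-2)(0.0014)}·(-0.105089)·e^{-i(-2)(3.0597)} = -0.103730+0.016845i

Re=-0.1037 Im=0.0168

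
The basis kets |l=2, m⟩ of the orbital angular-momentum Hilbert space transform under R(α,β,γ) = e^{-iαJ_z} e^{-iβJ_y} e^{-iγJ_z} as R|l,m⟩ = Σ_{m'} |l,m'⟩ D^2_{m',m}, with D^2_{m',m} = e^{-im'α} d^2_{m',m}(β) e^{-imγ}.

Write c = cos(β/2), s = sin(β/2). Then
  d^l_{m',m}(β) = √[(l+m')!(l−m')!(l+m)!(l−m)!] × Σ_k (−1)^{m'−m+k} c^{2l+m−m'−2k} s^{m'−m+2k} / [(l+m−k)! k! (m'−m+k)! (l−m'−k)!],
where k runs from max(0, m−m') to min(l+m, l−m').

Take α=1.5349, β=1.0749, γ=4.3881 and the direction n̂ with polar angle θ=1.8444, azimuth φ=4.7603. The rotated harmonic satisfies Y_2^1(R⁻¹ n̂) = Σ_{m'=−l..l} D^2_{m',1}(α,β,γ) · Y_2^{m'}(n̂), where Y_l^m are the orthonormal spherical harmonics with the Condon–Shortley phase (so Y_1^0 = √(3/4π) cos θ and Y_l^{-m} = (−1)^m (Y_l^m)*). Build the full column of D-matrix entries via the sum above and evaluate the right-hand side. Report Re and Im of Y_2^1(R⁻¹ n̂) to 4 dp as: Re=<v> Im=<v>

Need the full column D^2_{m',1} for m'=−2..2 at α=1.5349, β=1.0749, γ=4.3881.
cos(β/2)=0.859017, sin(β/2)=0.511947
d^2_{-2,1}: single k=3 term ⇒ +0.230519;  D = +0.057589-0.223210i
d^2_{-1,1}: k∈[2..3] ⇒ +0.580196 -0.068691 = +0.511505;  D = -0.490381-0.145478i
d^2_{0,1}: k∈[1..2] ⇒ +0.794888 -0.282327 = +0.512561;  D = -0.163320+0.485845i
d^2_{1,1}: k∈[0..1] ⇒ +0.544511 -0.580196 = -0.035685;  D = -0.033395-0.012577i
d^2_{2,1}: single k=0 term ⇒ -0.649023;  D = -0.250397+0.598776i
Y_2^{m'}(θ=1.8444,φ=4.7603) and Σ D·Y over m':
  (+0.0576-0.2232i)·(-0.3564+0.0343i)  (-0.4904-0.1455i)·(-0.0096-0.2007i)  (-0.1633+0.4858i)·(-0.2463+0.0000i)  (-0.0334-0.0126i)·(+0.0096-0.2007i)  (-0.2504+0.5988i)·(-0.3564-0.0343i)
Y_2^1(R⁻¹ n̂) = +0.109780-0.136554i

Re=0.1098 Im=-0.1366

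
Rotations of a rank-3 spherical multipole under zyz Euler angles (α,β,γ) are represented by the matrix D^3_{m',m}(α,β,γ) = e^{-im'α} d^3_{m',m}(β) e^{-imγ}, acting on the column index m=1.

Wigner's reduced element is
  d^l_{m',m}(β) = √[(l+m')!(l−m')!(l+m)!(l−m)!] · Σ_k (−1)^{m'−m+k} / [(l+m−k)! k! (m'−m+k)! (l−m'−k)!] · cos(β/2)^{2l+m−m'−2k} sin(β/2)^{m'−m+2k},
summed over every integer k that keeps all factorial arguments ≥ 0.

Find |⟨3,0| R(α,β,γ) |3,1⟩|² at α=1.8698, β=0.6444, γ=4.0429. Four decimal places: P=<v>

First d^3_{0,1}(β=0.6444), then the phase factors e^{-i(0)α} and e^{-i(1)γ}:
With c≡cos(β/2)=0.948541 and s≡sin(β/2)=0.316654, N=[6·6·24·2]^{1/2}=41.569219
k∈{1,2,3} keeps every argument non-negative
  k=1: (−1)^0·41.5692/(12)·0.9485^5·0.3167^1 = +0.842280
  k=2: (−1)^1·41.5692/(4)·0.9485^3·0.3167^3 = -0.281602
  k=3: (−1)^2·41.5692/(12)·0.9485^1·0.3167^5 = +0.010461
d^3_{0,1}(0.6444) = +0.842280 -0.281602 +0.010461 = +0.571139
|D^3_{0,1}|² = |d^3_{0,1}(β)|² = (+0.571139)² = 0.326200 (the z-rotation phases have unit modulus)

P=0.3262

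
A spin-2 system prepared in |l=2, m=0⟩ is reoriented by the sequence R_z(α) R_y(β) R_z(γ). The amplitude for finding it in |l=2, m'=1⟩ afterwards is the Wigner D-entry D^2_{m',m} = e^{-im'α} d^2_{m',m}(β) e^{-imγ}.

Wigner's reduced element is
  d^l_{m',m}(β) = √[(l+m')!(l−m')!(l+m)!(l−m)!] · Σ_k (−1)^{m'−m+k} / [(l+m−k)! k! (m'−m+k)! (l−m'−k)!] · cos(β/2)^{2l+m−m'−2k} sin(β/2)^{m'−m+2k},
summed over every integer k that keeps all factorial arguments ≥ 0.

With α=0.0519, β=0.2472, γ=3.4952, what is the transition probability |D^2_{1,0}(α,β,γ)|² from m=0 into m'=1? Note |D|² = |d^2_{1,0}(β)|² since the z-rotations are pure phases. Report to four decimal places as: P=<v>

P=0.0844

D^2_{1,0}(0.0519,0.2472,3.4952) = e^{-i·1·0.0519}·d^2_{1,0}(0.2472)·e^{-i·0·3.4952}. Compute d first:
c=cos(0.2472/2)=0.992371, s=sin(0.2472/2)=0.123286; N=√[6·1·2·2]=4.898979
Admissible k: 0..1 (factorial args all ≥0)
  k=0: (−1)^1·4.8990/(2)·0.9924^3·0.1233^1 = -0.295128
  k=1: (−1)^2·4.8990/(2)·0.9924^1·0.1233^3 = +0.004555
d^2_{1,0}(0.2472) = -0.295128 +0.004555 = -0.290573
|D^2_{1,0}|² = |d^2_{1,0}(β)|² = (-0.290573)² = 0.084433 (the z-rotation phases have unit modulus)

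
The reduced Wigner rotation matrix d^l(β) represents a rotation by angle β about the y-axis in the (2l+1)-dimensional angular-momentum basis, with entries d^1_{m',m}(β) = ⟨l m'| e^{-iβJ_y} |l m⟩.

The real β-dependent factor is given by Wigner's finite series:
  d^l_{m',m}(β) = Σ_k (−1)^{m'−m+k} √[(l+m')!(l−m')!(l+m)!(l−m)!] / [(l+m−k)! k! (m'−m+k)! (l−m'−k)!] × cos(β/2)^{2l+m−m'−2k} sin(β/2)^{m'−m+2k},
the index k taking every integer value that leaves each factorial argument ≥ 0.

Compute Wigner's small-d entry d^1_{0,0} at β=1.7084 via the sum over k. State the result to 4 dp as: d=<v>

d=-0.1372

d^1_{0,0}(β=1.7084) via Wigner's sum:
c=cos(1.7084/2)=0.656822, s=sin(1.7084/2)=0.754046; N=√[1·1·1·1]=1.000000
Admissible k: 0..1 (factorial args all ≥0)
  k=0: (−1)^0·1.0000/(1)·0.6568^2·0.7540^0 = +0.431415
  k=1: (−1)^1·1.0000/(1)·0.6568^0·0.7540^2 = -0.568585
d^1_{0,0}(1.7084) = +0.431415 -0.568585 = -0.137170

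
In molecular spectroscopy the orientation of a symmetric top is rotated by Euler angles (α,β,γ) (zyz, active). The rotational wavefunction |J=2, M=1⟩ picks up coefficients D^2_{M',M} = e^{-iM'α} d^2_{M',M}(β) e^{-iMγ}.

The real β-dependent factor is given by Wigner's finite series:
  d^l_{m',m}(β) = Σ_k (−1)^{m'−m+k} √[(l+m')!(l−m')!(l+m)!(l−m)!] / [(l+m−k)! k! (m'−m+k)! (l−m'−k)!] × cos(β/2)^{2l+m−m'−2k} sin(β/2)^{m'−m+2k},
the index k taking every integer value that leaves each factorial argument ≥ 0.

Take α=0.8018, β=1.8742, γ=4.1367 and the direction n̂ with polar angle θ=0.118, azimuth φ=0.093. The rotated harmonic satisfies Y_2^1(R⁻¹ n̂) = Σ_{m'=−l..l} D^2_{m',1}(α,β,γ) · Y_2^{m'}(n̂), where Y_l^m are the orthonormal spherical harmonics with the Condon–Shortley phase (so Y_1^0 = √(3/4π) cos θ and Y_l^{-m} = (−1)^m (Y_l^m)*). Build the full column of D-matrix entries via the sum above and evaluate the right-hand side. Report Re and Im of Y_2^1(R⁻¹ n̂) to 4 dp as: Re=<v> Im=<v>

Need the full column D^2_{m',1} for m'=−2..2 at α=0.8018, β=1.8742, γ=4.1367.
cos(β/2)=0.592127, sin(β/2)=0.805844
d^2_{-2,1}: single k=3 term ⇒ +0.619724;  D = -0.508490-0.354254i
d^2_{-1,1}: k∈[2..3] ⇒ +0.683052 -0.421701 = +0.261351;  D = -0.256483+0.050207i
d^2_{0,1}: k∈[1..2] ⇒ +0.409800 -0.759004 = -0.349204;  D = +0.190111-0.292918i
d^2_{1,1}: k∈[0..1] ⇒ +0.122931 -0.683052 = -0.560121;  D = -0.125573-0.545864i
d^2_{2,1}: single k=0 term ⇒ -0.334601;  D = -0.286492-0.172858i
Y_2^{m'}(θ=0.118,φ=0.093) and Σ D·Y over m':
  (-0.5085-0.3543i)·(+0.0053-0.0010i)  (-0.2565+0.0502i)·(+0.0899-0.0084i)  (+0.1901-0.2929i)·(+0.6177+0.0000i)  (-0.1256-0.5459i)·(-0.0899-0.0084i)  (-0.2865-0.1729i)·(+0.0053+0.0010i)
Y_2^1(R⁻¹ n̂) = +0.097134-0.126673i

Re=0.0971 Im=-0.1267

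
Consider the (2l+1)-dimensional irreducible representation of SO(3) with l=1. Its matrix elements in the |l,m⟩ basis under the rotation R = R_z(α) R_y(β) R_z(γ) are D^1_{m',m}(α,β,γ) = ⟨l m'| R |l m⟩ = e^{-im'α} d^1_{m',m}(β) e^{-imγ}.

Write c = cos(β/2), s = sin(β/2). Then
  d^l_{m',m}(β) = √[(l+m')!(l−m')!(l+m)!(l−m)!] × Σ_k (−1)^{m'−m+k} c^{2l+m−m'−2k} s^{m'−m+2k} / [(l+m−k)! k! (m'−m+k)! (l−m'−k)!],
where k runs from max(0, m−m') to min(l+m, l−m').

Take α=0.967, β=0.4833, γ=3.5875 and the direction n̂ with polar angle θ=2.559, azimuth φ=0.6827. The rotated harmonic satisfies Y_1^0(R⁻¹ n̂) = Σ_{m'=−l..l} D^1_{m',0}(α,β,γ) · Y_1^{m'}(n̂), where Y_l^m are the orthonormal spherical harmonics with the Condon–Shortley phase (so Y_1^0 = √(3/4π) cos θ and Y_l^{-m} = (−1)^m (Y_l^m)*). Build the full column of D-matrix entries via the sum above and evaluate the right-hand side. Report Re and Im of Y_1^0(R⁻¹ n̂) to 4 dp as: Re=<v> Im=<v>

Need the full column D^1_{m',0} for m'=−1..1 at α=0.967, β=0.4833, γ=3.5875.
cos(β/2)=0.970944, sin(β/2)=0.239305
d^1_{-1,0}: single k=1 term ⇒ +0.328595;  D = +0.186567+0.270495i
d^1_{0,0}: k∈[0..1] ⇒ +0.942733 -0.057267 = +0.885466;  D = +0.885466+0.000000i
d^1_{1,0}: single k=0 term ⇒ -0.328595;  D = -0.186567+0.270495i
Y_1^{m'}(θ=2.559,φ=0.6827) and Σ D·Y over m':
  (+0.1866+0.2705i)·(+0.1475-0.1199i)  (+0.8855+0.0000i)·(-0.4080+0.0000i)  (-0.1866+0.2705i)·(-0.1475-0.1199i)
Y_1^0(R⁻¹ n̂) = -0.241363+0.000000i

Re=-0.2414 Im=0.0000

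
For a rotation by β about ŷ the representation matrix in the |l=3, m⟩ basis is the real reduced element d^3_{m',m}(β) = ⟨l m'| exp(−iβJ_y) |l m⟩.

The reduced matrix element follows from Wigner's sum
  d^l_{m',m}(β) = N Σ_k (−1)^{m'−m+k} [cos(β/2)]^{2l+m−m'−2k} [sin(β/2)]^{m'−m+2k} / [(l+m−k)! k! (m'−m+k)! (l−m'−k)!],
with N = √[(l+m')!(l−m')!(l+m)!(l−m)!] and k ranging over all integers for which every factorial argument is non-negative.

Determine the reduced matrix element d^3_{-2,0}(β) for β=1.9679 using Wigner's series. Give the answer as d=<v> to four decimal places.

d^3_{-2,0}(β=1.9679) via Wigner's sum:
With c≡cos(β/2)=0.553738 and s≡sin(β/2)=0.832691, N=[1·120·6·6]^{1/2}=65.726707
Admissible k: 2..3 (factorial args all ≥0)
  k=2: (−1)^0·65.7267/(12)·0.5537^4·0.8327^2 = +0.357063
  k=3: (−1)^1·65.7267/(12)·0.5537^2·0.8327^4 = -0.807430
d^3_{-2,0}(1.9679) = +0.357063 -0.807430 = -0.450366

d=-0.4504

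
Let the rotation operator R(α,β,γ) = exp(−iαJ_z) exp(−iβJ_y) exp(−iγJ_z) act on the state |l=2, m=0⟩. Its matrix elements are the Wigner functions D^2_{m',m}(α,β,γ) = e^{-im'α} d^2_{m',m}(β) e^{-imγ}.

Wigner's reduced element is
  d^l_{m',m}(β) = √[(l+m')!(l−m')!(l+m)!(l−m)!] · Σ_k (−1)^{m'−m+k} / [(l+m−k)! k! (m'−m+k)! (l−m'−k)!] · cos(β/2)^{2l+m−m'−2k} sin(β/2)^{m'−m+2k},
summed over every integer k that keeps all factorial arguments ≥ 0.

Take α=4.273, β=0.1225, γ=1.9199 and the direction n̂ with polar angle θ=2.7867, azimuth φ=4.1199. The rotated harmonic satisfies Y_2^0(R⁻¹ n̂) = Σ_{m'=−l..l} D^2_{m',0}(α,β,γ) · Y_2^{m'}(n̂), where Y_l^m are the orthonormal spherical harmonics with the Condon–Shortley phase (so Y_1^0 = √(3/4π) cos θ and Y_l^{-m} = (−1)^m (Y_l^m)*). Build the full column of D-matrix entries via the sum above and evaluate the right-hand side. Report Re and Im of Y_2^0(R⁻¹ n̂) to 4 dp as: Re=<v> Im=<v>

Re=0.4319 Im=0.0000

Need the full column D^2_{m',0} for m'=−2..2 at α=4.273, β=0.1225, γ=1.9199.
cos(β/2)=0.998125, sin(β/2)=0.061212
d^2_{-2,0}: single k=2 term ⇒ +0.009144;  D = -0.005834+0.007040i
d^2_{-1,0}: k∈[1..2] ⇒ +0.149096 -0.000561 = +0.148535;  D = -0.063185-0.134426i
d^2_{0,0}: k∈[0..2] ⇒ +0.992520 -0.014931 +0.000014 = +0.977603;  D = +0.977603+0.000000i
d^2_{1,0}: k∈[0..1] ⇒ -0.149096 +0.000561 = -0.148535;  D = +0.063185-0.134426i
d^2_{2,0}: single k=0 term ⇒ +0.009144;  D = -0.005834-0.007040i
Y_2^{m'}(θ=2.7867,φ=4.1199) and Σ D·Y over m':
  (-0.0058+0.0070i)·(-0.0176-0.0432i)  (-0.0632-0.1344i)·(+0.1406-0.2088i)  (+0.9776+0.0000i)·(+0.5165+0.0000i)  (+0.0632-0.1344i)·(-0.1406-0.2088i)  (-0.0058-0.0070i)·(-0.0176+0.0432i)
Y_2^0(R⁻¹ n̂) = +0.431873-0.000000i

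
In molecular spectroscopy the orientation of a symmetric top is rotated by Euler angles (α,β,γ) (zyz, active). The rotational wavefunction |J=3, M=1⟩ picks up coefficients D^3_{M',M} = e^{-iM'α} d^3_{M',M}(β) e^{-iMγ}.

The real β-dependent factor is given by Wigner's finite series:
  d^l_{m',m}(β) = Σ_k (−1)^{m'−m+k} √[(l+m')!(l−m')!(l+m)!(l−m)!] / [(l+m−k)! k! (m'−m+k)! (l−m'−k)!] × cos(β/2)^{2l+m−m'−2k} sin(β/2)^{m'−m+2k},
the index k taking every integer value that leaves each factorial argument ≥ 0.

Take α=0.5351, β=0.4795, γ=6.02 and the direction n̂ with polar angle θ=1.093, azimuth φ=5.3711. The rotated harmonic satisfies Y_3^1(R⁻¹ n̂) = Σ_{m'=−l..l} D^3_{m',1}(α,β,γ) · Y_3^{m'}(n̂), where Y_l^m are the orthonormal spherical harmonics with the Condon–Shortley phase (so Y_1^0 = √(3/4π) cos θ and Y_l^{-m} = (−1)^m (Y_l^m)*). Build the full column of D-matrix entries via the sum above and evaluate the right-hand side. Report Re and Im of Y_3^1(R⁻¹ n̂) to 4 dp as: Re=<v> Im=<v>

Need the full column D^3_{m',1} for m'=−3..3 at α=0.5351, β=0.4795, γ=6.02.
cos(β/2)=0.971397, sin(β/2)=0.237460
d^3_{-3,1}: single k=4 term ⇒ +0.011620;  D = -0.003408+0.011109i
d^3_{-2,1}: k∈[3..4] ⇒ +0.077623 -0.002319 = +0.075304;  D = +0.017710+0.073192i
d^3_{-1,1}: k∈[2..4] ⇒ +0.301244 -0.024002 +0.000179 = +0.277422;  D = +0.193623+0.198679i
d^3_{0,1}: k∈[1..3] ⇒ +0.711484 -0.127548 +0.002541 = +0.586477;  D = +0.566282+0.152576i
d^3_{1,1}: k∈[0..2] ⇒ +0.840198 -0.401659 +0.018001 = +0.456540;  D = +0.439766-0.122616i
d^3_{2,1}: k∈[0..1] ⇒ -0.649493 +0.077623 = -0.571870;  D = -0.395538+0.413019i
d^3_{3,1}: single k=0 term ⇒ +0.194452;  D = +0.044081-0.189390i
Y_3^{m'}(θ=1.093,φ=5.3711) and Σ D·Y over m':
  (-0.0034+0.0111i)·(-0.2685+0.1152i)  (+0.0177+0.0732i)·(-0.0929+0.3587i)  (+0.1936+0.1987i)·(+0.0100+0.0130i)  (+0.5663+0.1526i)·(-0.3334+0.0000i)  (+0.4398-0.1226i)·(-0.0100+0.0130i)  (-0.3955+0.4130i)·(-0.0929-0.3587i)  (+0.0441-0.1894i)·(+0.2685+0.1152i)
Y_3^1(R⁻¹ n̂) = -0.001949+0.014521i

Re=-0.0019 Im=0.0145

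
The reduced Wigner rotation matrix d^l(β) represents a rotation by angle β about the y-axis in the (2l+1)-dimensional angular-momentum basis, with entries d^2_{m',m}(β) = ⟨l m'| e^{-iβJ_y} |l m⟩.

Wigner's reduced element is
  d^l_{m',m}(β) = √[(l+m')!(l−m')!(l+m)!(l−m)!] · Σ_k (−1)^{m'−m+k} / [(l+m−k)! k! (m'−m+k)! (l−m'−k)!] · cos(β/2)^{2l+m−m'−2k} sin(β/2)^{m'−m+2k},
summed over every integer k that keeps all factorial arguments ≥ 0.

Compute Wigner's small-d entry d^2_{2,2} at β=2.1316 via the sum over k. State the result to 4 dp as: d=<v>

d^2_{2,2}(β=2.1316) via Wigner's sum:
With c≡cos(β/2)=0.483804 and s≡sin(β/2)=0.875176, N=[24·1·24·1]^{1/2}=24.000000
The bounds max(0,m−m')=0 and min(l+m,l−m')=0 give 1 term
  k=0: (−1)^0·24.0000/(24)·0.4838^4·0.8752^0 = +0.054787
d^2_{2,2}(2.1316) = +0.054787

d=0.0548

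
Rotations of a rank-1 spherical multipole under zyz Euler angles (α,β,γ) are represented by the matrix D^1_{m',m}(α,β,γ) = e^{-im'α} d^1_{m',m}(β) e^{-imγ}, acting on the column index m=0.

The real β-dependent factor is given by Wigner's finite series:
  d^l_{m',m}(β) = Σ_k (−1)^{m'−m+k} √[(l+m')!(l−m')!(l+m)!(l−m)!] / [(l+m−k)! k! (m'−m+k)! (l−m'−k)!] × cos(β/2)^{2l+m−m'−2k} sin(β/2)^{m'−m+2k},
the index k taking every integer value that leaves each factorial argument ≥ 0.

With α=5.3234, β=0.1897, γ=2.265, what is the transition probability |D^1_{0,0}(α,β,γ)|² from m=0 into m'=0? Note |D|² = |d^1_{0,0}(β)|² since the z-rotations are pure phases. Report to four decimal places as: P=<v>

D^1_{0,0}(5.3234,0.1897,2.265) = e^{-i·0·5.3234}·d^1_{0,0}(0.1897)·e^{-i·0·2.265}. Compute d first:
c=cos(0.1897/2)=0.995505, s=sin(0.1897/2)=0.094708; N=√[1·1·1·1]=1.000000
Admissible k: 0..1 (factorial args all ≥0)
  k=0: (−1)^0·1.0000/(1)·0.9955^2·0.0947^0 = +0.991030
  k=1: (−1)^1·1.0000/(1)·0.9955^0·0.0947^2 = -0.008970
d^1_{0,0}(0.1897) = +0.991030 -0.008970 = +0.982061
|D^1_{0,0}|² = |d^1_{0,0}(β)|² = (+0.982061)² = 0.964444 (the z-rotation phases have unit modulus)

P=0.9644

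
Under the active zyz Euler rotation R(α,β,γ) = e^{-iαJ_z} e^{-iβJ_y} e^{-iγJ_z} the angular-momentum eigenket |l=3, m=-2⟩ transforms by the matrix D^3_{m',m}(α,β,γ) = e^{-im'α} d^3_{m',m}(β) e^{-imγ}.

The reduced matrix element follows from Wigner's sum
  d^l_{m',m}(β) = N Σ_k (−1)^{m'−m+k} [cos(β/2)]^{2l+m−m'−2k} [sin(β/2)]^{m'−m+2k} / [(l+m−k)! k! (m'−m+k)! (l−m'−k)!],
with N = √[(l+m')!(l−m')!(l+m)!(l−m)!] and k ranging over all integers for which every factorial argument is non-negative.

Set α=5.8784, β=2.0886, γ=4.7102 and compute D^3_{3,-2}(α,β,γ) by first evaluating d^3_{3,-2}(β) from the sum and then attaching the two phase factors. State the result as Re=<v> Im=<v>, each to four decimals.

First d^3_{3,-2}(β=2.0886), then the phase factors e^{-i(3)α} and e^{-i(-2)γ}:
c=cos(2.0886/2)=0.502507, s=sin(2.0886/2)=0.864573; N=√[720·1·1·120]=293.938769
k∈{0} keeps every argument non-negative
  k=0: (−1)^5·293.9388/(120)·0.5025^1·0.8646^5 = -0.594602
d^3_{3,-2}(2.0886) = -0.594602
Phases: e^{-i·(3)·5.8784}=+0.348941+0.937145i, e^{-i·(-2)·4.7102}=-0.999990+0.004378i ⇒ D=+0.209918+0.556314i

Re=0.2099 Im=0.5563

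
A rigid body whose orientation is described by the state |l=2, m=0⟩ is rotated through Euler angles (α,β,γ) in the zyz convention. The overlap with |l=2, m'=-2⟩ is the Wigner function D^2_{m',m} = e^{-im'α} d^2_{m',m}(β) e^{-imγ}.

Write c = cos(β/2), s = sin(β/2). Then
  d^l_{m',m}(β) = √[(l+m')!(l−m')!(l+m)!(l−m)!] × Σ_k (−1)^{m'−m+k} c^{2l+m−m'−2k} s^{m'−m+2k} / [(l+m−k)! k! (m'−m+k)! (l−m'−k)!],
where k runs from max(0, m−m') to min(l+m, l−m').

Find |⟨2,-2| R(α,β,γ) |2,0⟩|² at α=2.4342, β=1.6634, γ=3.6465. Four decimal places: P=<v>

Split into d^2_{-2,0}(β=1.6634) × two z-phases.
Half-angle: c=0.673620, s=0.739078. N=√(1·24·2·2)=9.797959
k: max(0,(0)−(-2))=2 … min(2+(0),2−(-2))=2
  k=2: (−1)^0·9.7980/(4)·0.6736^2·0.7391^2 = +0.607136
d^2_{-2,0}(1.6634) = +0.607136
|D^2_{-2,0}|² = |d^2_{-2,0}(β)|² = (+0.607136)² = 0.368614 (the z-rotation phases have unit modulus)

P=0.3686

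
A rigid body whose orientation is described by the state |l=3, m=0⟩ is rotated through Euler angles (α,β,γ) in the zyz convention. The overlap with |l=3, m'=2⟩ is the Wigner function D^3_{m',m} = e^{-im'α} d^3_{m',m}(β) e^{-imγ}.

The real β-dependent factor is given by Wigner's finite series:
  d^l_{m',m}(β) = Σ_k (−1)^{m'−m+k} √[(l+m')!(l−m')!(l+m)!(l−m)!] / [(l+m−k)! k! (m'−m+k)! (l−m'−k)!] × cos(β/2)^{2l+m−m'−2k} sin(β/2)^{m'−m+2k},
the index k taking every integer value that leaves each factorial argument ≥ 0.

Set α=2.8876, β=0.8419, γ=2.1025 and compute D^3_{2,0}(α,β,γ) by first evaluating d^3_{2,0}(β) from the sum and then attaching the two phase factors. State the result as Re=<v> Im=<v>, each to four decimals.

Re=0.4434 Im=0.2468

Split into d^3_{2,0}(β=0.8419) × two z-phases.
Half-angle: c=0.912701, s=0.408628. N=√(120·1·6·6)=65.726707
Admissible k: 0..1 (factorial args all ≥0)
  k=0: (−1)^2·65.7267/(12)·0.9127^4·0.4086^2 = +0.634645
  k=1: (−1)^3·65.7267/(12)·0.9127^2·0.4086^4 = -0.127212
d^3_{2,0}(0.8419) = +0.634645 -0.127212 = +0.507432
Phases: e^{-i·(2)·2.8876}=+0.873726+0.486418i, e^{-i·(0)·2.1025}=+1.000000+0.000000i ⇒ D=+0.443357+0.246824i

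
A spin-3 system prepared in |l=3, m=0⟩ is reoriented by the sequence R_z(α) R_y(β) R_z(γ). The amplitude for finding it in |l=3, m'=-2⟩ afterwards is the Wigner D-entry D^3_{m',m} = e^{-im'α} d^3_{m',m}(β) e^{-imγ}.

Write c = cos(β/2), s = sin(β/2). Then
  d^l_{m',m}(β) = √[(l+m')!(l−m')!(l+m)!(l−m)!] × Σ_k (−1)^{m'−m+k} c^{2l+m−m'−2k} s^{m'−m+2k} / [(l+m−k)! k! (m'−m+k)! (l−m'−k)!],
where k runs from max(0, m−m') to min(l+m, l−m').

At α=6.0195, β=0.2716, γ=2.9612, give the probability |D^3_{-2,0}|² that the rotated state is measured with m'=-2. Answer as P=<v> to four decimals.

Split into d^3_{-2,0}(β=0.2716) × two z-phases.
With c≡cos(β/2)=0.990793 and s≡sin(β/2)=0.135383, N=[1·120·6·6]^{1/2}=65.726707
k∈{2,3} keeps every argument non-negative
  k=2: (−1)^0·65.7267/(12)·0.9908^4·0.1354^2 = +0.096743
  k=3: (−1)^1·65.7267/(12)·0.9908^2·0.1354^4 = -0.001806
d^3_{-2,0}(0.2716) = +0.096743 -0.001806 = +0.094937
|D^3_{-2,0}|² = |d^3_{-2,0}(β)|² = (+0.094937)² = 0.009013 (the z-rotation phases have unit modulus)

P=0.0090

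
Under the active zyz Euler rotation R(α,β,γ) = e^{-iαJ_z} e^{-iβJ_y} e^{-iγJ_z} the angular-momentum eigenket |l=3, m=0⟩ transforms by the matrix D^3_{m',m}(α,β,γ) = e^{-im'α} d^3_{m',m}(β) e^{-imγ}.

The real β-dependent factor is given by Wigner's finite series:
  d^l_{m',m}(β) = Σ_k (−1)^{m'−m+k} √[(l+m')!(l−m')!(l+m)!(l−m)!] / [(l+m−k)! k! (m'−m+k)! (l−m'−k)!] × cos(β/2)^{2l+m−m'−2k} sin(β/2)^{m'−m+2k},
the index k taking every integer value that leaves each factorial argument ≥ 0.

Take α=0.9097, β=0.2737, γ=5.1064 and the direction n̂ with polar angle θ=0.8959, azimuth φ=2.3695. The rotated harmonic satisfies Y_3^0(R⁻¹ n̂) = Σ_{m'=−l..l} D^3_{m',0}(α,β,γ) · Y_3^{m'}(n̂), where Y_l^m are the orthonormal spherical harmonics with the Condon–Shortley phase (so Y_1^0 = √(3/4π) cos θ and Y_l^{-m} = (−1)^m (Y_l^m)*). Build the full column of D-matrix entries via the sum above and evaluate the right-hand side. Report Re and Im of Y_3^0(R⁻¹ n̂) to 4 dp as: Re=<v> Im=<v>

Need the full column D^3_{m',0} for m'=−3..3 at α=0.9097, β=0.2737, γ=5.1064.
cos(β/2)=0.990651, sin(β/2)=0.136423
d^3_{-3,0}: single k=3 term ⇒ +0.011039;  D = -0.010113+0.004426i
d^3_{-2,0}: k∈[2..3] ⇒ +0.098179 -0.001862 = +0.096317;  D = -0.023699+0.093356i
d^3_{-1,0}: k∈[1..3] ⇒ +0.450901 -0.025653 +0.000162 = +0.425411;  D = +0.261195+0.335785i
d^3_{0,0}: k∈[0..3] ⇒ +0.945199 -0.161325 +0.003059 -0.000006 = +0.786927;  D = +0.786927+0.000000i
d^3_{1,0}: k∈[0..2] ⇒ -0.450901 +0.025653 -0.000162 = -0.425411;  D = -0.261195+0.335785i
d^3_{2,0}: k∈[0..1] ⇒ +0.098179 -0.001862 = +0.096317;  D = -0.023699-0.093356i
d^3_{3,0}: single k=0 term ⇒ -0.011039;  D = +0.010113+0.004426i
Y_3^{m'}(θ=0.8959,φ=2.3695) and Σ D·Y over m':
  (-0.0101+0.0044i)·(+0.1347-0.1459i)  (-0.0237+0.0934i)·(+0.0104+0.3891i)  (+0.2612+0.3358i)·(-0.1721-0.1676i)  (+0.7869+0.0000i)·(-0.2444+0.0000i)  (-0.2612+0.3358i)·(+0.1721-0.1676i)  (-0.0237-0.0934i)·(+0.0104-0.3891i)  (+0.0101+0.0044i)·(-0.1347-0.1459i)
Y_3^0(R⁻¹ n̂) = -0.244237+0.000000i

Re=-0.2442 Im=0.0000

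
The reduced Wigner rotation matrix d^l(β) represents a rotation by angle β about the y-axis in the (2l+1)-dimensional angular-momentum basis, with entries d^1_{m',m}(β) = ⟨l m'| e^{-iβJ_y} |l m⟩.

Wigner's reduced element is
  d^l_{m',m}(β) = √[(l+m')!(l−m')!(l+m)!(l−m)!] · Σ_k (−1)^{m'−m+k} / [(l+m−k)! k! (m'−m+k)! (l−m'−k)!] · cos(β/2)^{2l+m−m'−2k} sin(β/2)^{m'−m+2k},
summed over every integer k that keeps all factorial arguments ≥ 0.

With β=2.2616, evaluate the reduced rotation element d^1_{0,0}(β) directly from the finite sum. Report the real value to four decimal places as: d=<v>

d^1_{0,0}(β=2.2616) via Wigner's sum:
Half-angle: c=0.425936, s=0.904753. N=√(1·1·1·1)=1.000000
Admissible k: 0..1 (factorial args all ≥0)
  k=0: (−1)^0·1.0000/(1)·0.4259^2·0.9048^0 = +0.181422
  k=1: (−1)^1·1.0000/(1)·0.4259^0·0.9048^2 = -0.818578
d^1_{0,0}(2.2616) = +0.181422 -0.818578 = -0.637157

d=-0.6372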